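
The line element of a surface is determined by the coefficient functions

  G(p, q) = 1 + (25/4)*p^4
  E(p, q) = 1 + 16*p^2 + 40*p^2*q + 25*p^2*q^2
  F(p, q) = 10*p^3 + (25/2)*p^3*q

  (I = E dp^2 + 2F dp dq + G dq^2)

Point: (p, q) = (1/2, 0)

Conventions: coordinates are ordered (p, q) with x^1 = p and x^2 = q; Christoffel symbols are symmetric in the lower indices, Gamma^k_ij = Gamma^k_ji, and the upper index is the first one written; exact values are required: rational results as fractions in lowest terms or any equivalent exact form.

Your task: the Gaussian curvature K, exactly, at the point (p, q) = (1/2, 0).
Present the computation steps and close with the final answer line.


E = 5, F = 5/4, G = 89/64, EG - F^2 = 345/64 at the point
E_p = 16, E_q = 10, F_p = 15/2, F_q = 25/16, G_p = 25/8, G_q = 0
E_qq = 25/2, F_pq = 75/8, G_pp = 75/4
K follows from Brioschi's formula, (det M1 - det M2)/(EG - F^2)^2.
M1 = [[-E_qq/2 + F_pq - G_pp/2, E_p/2, F_p - E_q/2], [F_q - G_p/2, E, F], [G_q/2, F, G]] = [[-25/4, 8, 5/2], [0, 5, 5/4], [0, 5/4, 89/64]]; det M1 = -8625/256
M2 = [[0, E_q/2, G_p/2], [E_q/2, E, F], [G_p/2, F, G]] = [[0, 5, 25/16], [5, 5, 5/4], [25/16, 5/4, 89/64]]; det M2 = -7025/256
det M1 - det M2 = -25/4; K = -25/4 / (345/64)^2 = -1024/4761

Answer: K = -1024/4761


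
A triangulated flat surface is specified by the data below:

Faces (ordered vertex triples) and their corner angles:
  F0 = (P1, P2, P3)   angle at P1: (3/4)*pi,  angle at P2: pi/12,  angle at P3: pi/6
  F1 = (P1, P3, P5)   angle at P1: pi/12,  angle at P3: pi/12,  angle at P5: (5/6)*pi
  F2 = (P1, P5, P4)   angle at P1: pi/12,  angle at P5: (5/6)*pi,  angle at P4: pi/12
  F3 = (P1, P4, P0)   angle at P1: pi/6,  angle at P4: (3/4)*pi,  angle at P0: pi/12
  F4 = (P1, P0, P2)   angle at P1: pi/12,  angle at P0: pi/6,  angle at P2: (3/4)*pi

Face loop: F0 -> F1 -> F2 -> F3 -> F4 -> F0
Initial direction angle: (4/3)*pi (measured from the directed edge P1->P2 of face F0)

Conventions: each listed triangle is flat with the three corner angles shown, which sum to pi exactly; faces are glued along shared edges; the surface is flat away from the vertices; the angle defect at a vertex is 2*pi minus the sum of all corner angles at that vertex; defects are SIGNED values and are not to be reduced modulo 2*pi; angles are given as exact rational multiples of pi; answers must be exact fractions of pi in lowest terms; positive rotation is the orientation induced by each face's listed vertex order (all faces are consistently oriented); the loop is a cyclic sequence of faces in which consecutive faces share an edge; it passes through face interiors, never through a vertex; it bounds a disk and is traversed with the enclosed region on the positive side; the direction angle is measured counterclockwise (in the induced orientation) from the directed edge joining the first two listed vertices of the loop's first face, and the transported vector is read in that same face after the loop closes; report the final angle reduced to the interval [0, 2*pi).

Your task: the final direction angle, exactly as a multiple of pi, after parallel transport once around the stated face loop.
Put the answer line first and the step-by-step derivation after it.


Answer: final direction angle = pi/6

enclosed vertex P1: corner angles sum to (7/6)*pi, defect = 2*pi - (7/6)*pi = (5/6)*pi
summing the enclosed defects onto the initial angle, mod 2*pi in the induced orientation:
final angle = (4/3)*pi + (5/6)*pi = pi/6 (mod 2*pi)


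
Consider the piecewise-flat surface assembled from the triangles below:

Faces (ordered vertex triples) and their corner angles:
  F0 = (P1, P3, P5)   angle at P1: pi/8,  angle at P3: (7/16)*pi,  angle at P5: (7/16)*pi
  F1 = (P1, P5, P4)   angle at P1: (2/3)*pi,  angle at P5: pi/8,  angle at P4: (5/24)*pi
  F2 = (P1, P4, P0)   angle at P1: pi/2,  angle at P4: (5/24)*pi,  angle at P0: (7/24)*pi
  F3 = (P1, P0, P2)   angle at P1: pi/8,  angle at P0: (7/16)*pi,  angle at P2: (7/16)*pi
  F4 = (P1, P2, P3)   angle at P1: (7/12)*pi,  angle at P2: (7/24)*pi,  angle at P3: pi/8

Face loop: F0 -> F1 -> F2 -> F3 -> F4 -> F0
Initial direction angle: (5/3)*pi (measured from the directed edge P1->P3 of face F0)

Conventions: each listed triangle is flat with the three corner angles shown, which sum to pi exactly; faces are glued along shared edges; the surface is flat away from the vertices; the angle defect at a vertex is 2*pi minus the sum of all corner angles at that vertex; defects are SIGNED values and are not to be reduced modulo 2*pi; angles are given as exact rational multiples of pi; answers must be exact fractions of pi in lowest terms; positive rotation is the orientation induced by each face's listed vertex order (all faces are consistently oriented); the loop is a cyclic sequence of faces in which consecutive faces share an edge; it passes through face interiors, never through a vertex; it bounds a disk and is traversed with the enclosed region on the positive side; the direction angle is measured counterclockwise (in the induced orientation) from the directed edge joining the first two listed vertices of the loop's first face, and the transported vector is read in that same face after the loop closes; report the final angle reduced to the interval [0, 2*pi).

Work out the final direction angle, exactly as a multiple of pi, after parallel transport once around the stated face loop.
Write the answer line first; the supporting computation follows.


Answer: final direction angle = (5/3)*pi

enclosed vertex P1: corner angles sum to 2*pi, defect = 2*pi - 2*pi = 0
by Gauss-Bonnet the loop rotates the vector by the enclosed defect sum (positive orientation, mod 2*pi)
final angle = (5/3)*pi + 0 = (5/3)*pi (mod 2*pi)


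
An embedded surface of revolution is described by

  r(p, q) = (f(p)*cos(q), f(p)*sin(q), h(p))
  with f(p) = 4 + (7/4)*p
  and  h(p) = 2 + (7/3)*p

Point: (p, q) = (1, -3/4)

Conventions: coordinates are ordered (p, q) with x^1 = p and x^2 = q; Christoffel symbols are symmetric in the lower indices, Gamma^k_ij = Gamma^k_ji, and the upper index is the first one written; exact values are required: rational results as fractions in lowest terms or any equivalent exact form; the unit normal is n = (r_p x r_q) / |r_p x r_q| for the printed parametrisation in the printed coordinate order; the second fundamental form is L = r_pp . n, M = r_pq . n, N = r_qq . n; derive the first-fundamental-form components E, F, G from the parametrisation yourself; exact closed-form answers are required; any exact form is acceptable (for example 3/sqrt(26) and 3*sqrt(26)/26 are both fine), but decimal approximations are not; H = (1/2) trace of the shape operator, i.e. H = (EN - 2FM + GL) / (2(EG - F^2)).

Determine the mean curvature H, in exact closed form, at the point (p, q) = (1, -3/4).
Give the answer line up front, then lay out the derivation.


Answer: H = 8/115

f = 23/4, f' = 7/4, f'' = 0, h' = 7/3, h'' = 0
E = 1225/144, F = 0, G = 529/16; answer radicand W^2 = 1225/144
unnormalised second-form numerators: l = 0, m = 0, n = 161/12; L = l/sqrt(1225/144), and similarly M = m/sqrt(W^2), N = n/sqrt(W^2)
H = (E*n - 2*F*m + G*l) / (2*(EG - F^2)*sqrt(W^2)); E*n - 2*F*m + G*l = 197225/1728, EG - F^2 = 648025/2304, so H = (14/69)/sqrt(1225/144)


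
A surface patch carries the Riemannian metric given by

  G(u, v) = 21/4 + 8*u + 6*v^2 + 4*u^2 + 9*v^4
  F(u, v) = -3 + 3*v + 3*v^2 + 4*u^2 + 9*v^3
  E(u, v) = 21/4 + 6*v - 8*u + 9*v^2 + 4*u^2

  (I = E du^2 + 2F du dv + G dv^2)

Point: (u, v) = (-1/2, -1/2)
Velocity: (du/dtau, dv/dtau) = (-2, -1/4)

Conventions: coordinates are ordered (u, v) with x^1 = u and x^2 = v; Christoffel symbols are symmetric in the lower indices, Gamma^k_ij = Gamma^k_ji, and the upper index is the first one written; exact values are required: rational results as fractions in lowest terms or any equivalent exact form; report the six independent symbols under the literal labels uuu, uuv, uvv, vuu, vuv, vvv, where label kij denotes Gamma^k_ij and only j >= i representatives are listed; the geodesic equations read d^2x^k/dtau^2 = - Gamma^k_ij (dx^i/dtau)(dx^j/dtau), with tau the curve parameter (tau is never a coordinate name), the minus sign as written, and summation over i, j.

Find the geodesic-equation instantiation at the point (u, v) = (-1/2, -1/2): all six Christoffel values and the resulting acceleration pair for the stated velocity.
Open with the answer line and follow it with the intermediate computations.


Answer: Gamma_uuu = -2276/1661, Gamma_uuv = 82/1661, Gamma_uvv = 9/1661, Gamma_vuu = -3008/1661, Gamma_vuv = 844/1661, Gamma_vvv = -2014/1661; accelerations (d^2u/dtau^2, d^2v/dtau^2) = (144343/26576, 90511/13288)

E = 19/2, F = -31/8, G = 69/16 at the point
E_u = -12, E_v = -3, F_u = -4, F_v = 27/4, G_u = 4, G_v = -21/2
EG - F^2 = 1661/64;  g^inv = (64/1661) * [[69/16, 31/8], [31/8, 19/2]]
first-kind symbols [ij,l] = (1/2)(d_i g_jl + d_j g_il - d_l g_ij): [uu,u] = E_u/2 = -6, [uu,v] = F_u - E_v/2 = -5/2, [uv,u] = E_v/2 = -3/2, [uv,v] = G_u/2 = 2, [vv,u] = F_v - G_u/2 = 19/4, [vv,v] = G_v/2 = -21/4
Gamma^u_ij = (G*[ij,u] - F*[ij,v])/(EG - F^2), Gamma^v_ij = (E*[ij,v] - F*[ij,u])/(EG - F^2)
Gamma_uuu = -2276/1661, Gamma_uuv = 82/1661, Gamma_uvv = 9/1661, Gamma_vuu = -3008/1661, Gamma_vuv = 844/1661, Gamma_vvv = -2014/1661
d^2u/dtau^2 = -(Gamma_uuu*(-2)^2 + 2*Gamma_uuv*(-2)*(-1/4) + Gamma_uvv*(-1/4)^2) = 144343/26576
d^2v/dtau^2 = -(Gamma_vuu*(-2)^2 + 2*Gamma_vuv*(-2)*(-1/4) + Gamma_vvv*(-1/4)^2) = 90511/13288


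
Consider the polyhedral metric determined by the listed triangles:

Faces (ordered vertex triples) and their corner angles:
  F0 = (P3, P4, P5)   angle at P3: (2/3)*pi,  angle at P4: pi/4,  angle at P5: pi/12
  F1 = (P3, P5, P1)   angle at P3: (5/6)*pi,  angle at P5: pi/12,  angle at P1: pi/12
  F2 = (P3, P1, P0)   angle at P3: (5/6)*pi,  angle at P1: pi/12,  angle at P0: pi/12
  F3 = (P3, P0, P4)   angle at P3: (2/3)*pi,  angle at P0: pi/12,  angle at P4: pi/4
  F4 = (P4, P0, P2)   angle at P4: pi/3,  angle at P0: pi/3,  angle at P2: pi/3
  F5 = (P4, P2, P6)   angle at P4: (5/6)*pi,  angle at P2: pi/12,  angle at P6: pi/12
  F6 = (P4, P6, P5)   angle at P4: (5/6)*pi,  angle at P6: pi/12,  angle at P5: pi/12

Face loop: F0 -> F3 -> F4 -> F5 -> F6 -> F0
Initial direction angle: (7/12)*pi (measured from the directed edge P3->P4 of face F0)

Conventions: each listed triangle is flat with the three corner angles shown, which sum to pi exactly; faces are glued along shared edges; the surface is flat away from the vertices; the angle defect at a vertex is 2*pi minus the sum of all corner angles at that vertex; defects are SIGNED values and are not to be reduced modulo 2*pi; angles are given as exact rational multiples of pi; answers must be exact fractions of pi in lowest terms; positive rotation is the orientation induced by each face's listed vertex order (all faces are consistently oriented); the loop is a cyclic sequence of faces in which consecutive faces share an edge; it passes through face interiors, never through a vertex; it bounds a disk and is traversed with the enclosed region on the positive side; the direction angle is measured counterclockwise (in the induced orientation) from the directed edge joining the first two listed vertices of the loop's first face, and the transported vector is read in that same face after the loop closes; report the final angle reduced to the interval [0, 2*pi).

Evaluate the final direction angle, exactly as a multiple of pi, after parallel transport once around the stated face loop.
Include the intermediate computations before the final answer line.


enclosed vertex P4: corner angles sum to (5/2)*pi, defect = 2*pi - (5/2)*pi = -pi/2
final direction = starting direction + enclosed defect total, reduced mod 2*pi (induced orientation)
final angle = (7/12)*pi - pi/2 = pi/12 (mod 2*pi)

Answer: final direction angle = pi/12


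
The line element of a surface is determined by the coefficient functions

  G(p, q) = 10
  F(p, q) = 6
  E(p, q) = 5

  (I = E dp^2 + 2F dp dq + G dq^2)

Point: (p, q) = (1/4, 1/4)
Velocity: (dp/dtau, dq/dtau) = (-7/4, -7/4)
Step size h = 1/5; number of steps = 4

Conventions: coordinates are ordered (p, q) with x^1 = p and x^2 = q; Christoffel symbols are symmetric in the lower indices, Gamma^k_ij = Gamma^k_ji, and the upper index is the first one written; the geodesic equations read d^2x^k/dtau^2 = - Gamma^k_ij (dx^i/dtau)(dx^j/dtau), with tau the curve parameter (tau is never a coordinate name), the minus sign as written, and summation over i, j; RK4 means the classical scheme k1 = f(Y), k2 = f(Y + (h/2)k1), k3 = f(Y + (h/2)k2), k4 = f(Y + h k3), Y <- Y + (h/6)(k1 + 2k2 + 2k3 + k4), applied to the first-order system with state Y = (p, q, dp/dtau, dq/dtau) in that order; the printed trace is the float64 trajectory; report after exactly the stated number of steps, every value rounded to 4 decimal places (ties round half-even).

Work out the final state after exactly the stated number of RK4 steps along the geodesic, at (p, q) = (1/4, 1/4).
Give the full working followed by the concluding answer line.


f(Y) = (dp/dtau, dq/dtau, -Gamma^p_ij Y'^i Y'^j, -Gamma^q_ij Y'^i Y'^j) with the Gammas evaluated at the stage position; h = 0.200000; intermediate values shown to 6 dp
step 0: p = 0.2500, q = 0.2500, dp/dtau = -1.7500, dq/dtau = -1.7500
step 1:
  k1: at (p, q) = (0.250000, 0.250000), (dp/dtau, dq/dtau) = (-1.750000, -1.750000); Gamma_ppp = 0.000000, Gamma_ppq = 0.000000, Gamma_pqq = 0.000000, Gamma_qpp = 0.000000, Gamma_qpq = 0.000000, Gamma_qqq = 0.000000; k1 = (-1.750000, -1.750000, 0.000000, 0.000000)
  k2: at (p, q) = (0.075000, 0.075000), (dp/dtau, dq/dtau) = (-1.750000, -1.750000); Gamma_ppp = 0.000000, Gamma_ppq = 0.000000, Gamma_pqq = 0.000000, Gamma_qpp = 0.000000, Gamma_qpq = 0.000000, Gamma_qqq = 0.000000; k2 = (-1.750000, -1.750000, 0.000000, 0.000000)
  k3: at (p, q) = (0.075000, 0.075000), (dp/dtau, dq/dtau) = (-1.750000, -1.750000); Gamma_ppp = 0.000000, Gamma_ppq = 0.000000, Gamma_pqq = 0.000000, Gamma_qpp = 0.000000, Gamma_qpq = 0.000000, Gamma_qqq = 0.000000; k3 = (-1.750000, -1.750000, 0.000000, 0.000000)
  k4: at (p, q) = (-0.100000, -0.100000), (dp/dtau, dq/dtau) = (-1.750000, -1.750000); Gamma_ppp = 0.000000, Gamma_ppq = 0.000000, Gamma_pqq = 0.000000, Gamma_qpp = 0.000000, Gamma_qpq = 0.000000, Gamma_qqq = 0.000000; k4 = (-1.750000, -1.750000, 0.000000, 0.000000)
  Y <- Y + (h/6)(k1 + 2k2 + 2k3 + k4): p = -0.1000, q = -0.1000, dp/dtau = -1.7500, dq/dtau = -1.7500
step 2:
  k1: at (p, q) = (-0.100000, -0.100000), (dp/dtau, dq/dtau) = (-1.750000, -1.750000); Gamma_ppp = 0.000000, Gamma_ppq = 0.000000, Gamma_pqq = 0.000000, Gamma_qpp = 0.000000, Gamma_qpq = 0.000000, Gamma_qqq = 0.000000; k1 = (-1.750000, -1.750000, 0.000000, 0.000000)
  k2: at (p, q) = (-0.275000, -0.275000), (dp/dtau, dq/dtau) = (-1.750000, -1.750000); Gamma_ppp = 0.000000, Gamma_ppq = 0.000000, Gamma_pqq = 0.000000, Gamma_qpp = 0.000000, Gamma_qpq = 0.000000, Gamma_qqq = 0.000000; k2 = (-1.750000, -1.750000, 0.000000, 0.000000)
  k3: at (p, q) = (-0.275000, -0.275000), (dp/dtau, dq/dtau) = (-1.750000, -1.750000); Gamma_ppp = 0.000000, Gamma_ppq = 0.000000, Gamma_pqq = 0.000000, Gamma_qpp = 0.000000, Gamma_qpq = 0.000000, Gamma_qqq = 0.000000; k3 = (-1.750000, -1.750000, 0.000000, 0.000000)
  k4: at (p, q) = (-0.450000, -0.450000), (dp/dtau, dq/dtau) = (-1.750000, -1.750000); Gamma_ppp = 0.000000, Gamma_ppq = 0.000000, Gamma_pqq = 0.000000, Gamma_qpp = 0.000000, Gamma_qpq = 0.000000, Gamma_qqq = 0.000000; k4 = (-1.750000, -1.750000, 0.000000, 0.000000)
  Y <- Y + (h/6)(k1 + 2k2 + 2k3 + k4): p = -0.4500, q = -0.4500, dp/dtau = -1.7500, dq/dtau = -1.7500
step 3:
  k1: at (p, q) = (-0.450000, -0.450000), (dp/dtau, dq/dtau) = (-1.750000, -1.750000); Gamma_ppp = 0.000000, Gamma_ppq = 0.000000, Gamma_pqq = 0.000000, Gamma_qpp = 0.000000, Gamma_qpq = 0.000000, Gamma_qqq = 0.000000; k1 = (-1.750000, -1.750000, 0.000000, 0.000000)
  k2: at (p, q) = (-0.625000, -0.625000), (dp/dtau, dq/dtau) = (-1.750000, -1.750000); Gamma_ppp = 0.000000, Gamma_ppq = 0.000000, Gamma_pqq = 0.000000, Gamma_qpp = 0.000000, Gamma_qpq = 0.000000, Gamma_qqq = 0.000000; k2 = (-1.750000, -1.750000, 0.000000, 0.000000)
  k3: at (p, q) = (-0.625000, -0.625000), (dp/dtau, dq/dtau) = (-1.750000, -1.750000); Gamma_ppp = 0.000000, Gamma_ppq = 0.000000, Gamma_pqq = 0.000000, Gamma_qpp = 0.000000, Gamma_qpq = 0.000000, Gamma_qqq = 0.000000; k3 = (-1.750000, -1.750000, 0.000000, 0.000000)
  k4: at (p, q) = (-0.800000, -0.800000), (dp/dtau, dq/dtau) = (-1.750000, -1.750000); Gamma_ppp = 0.000000, Gamma_ppq = 0.000000, Gamma_pqq = 0.000000, Gamma_qpp = 0.000000, Gamma_qpq = 0.000000, Gamma_qqq = 0.000000; k4 = (-1.750000, -1.750000, 0.000000, 0.000000)
  Y <- Y + (h/6)(k1 + 2k2 + 2k3 + k4): p = -0.8000, q = -0.8000, dp/dtau = -1.7500, dq/dtau = -1.7500
step 4:
  k1: at (p, q) = (-0.800000, -0.800000), (dp/dtau, dq/dtau) = (-1.750000, -1.750000); Gamma_ppp = 0.000000, Gamma_ppq = 0.000000, Gamma_pqq = 0.000000, Gamma_qpp = 0.000000, Gamma_qpq = 0.000000, Gamma_qqq = 0.000000; k1 = (-1.750000, -1.750000, 0.000000, 0.000000)
  k2: at (p, q) = (-0.975000, -0.975000), (dp/dtau, dq/dtau) = (-1.750000, -1.750000); Gamma_ppp = 0.000000, Gamma_ppq = 0.000000, Gamma_pqq = 0.000000, Gamma_qpp = 0.000000, Gamma_qpq = 0.000000, Gamma_qqq = 0.000000; k2 = (-1.750000, -1.750000, 0.000000, 0.000000)
  k3: at (p, q) = (-0.975000, -0.975000), (dp/dtau, dq/dtau) = (-1.750000, -1.750000); Gamma_ppp = 0.000000, Gamma_ppq = 0.000000, Gamma_pqq = 0.000000, Gamma_qpp = 0.000000, Gamma_qpq = 0.000000, Gamma_qqq = 0.000000; k3 = (-1.750000, -1.750000, 0.000000, 0.000000)
  k4: at (p, q) = (-1.150000, -1.150000), (dp/dtau, dq/dtau) = (-1.750000, -1.750000); Gamma_ppp = 0.000000, Gamma_ppq = 0.000000, Gamma_pqq = 0.000000, Gamma_qpp = 0.000000, Gamma_qpq = 0.000000, Gamma_qqq = 0.000000; k4 = (-1.750000, -1.750000, 0.000000, 0.000000)
  Y <- Y + (h/6)(k1 + 2k2 + 2k3 + k4): p = -1.1500, q = -1.1500, dp/dtau = -1.7500, dq/dtau = -1.7500

Answer: p = -1.1500, q = -1.1500, dp/dtau = -1.7500, dq/dtau = -1.7500


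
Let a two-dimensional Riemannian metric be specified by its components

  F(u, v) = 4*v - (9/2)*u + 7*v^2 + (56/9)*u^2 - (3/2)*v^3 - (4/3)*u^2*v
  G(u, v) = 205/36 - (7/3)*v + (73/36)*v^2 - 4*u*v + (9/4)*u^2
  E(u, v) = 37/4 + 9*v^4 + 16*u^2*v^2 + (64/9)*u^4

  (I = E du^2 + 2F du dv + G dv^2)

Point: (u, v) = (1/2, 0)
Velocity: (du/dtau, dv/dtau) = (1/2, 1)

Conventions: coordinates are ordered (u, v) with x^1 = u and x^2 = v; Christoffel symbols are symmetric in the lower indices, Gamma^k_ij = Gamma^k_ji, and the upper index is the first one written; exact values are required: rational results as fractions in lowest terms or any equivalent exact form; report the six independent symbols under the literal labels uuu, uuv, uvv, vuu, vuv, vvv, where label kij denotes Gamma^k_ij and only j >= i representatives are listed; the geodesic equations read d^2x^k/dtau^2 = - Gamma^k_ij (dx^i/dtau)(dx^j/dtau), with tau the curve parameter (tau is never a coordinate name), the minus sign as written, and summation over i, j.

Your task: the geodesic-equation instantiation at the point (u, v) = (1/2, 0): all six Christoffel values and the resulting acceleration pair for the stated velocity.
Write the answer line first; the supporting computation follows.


Answer: Gamma_uuu = 7096/34661, Gamma_uuv = 450/34661, Gamma_uvv = 16587/69322, Gamma_vuu = 10328/34661, Gamma_vuv = 6282/34661, Gamma_vvv = -11082/34661; accelerations (d^2u/dtau^2, d^2v/dtau^2) = (-21035/69322, 2218/34661)

E = 349/36, F = -25/36, G = 901/144 at the point
E_u = 32/9, E_v = 0, F_u = 31/18, F_v = 11/3, G_u = 9/4, G_v = -13/3
EG - F^2 = 34661/576;  g^inv = (576/34661) * [[901/144, 25/36], [25/36, 349/36]]
first-kind symbols [ij,l] = (1/2)(d_i g_jl + d_j g_il - d_l g_ij): [uu,u] = E_u/2 = 16/9, [uu,v] = F_u - E_v/2 = 31/18, [uv,u] = E_v/2 = 0, [uv,v] = G_u/2 = 9/8, [vv,u] = F_v - G_u/2 = 61/24, [vv,v] = G_v/2 = -13/6
Gamma^u_ij = (G*[ij,u] - F*[ij,v])/(EG - F^2), Gamma^v_ij = (E*[ij,v] - F*[ij,u])/(EG - F^2)
Gamma_uuu = 7096/34661, Gamma_uuv = 450/34661, Gamma_uvv = 16587/69322, Gamma_vuu = 10328/34661, Gamma_vuv = 6282/34661, Gamma_vvv = -11082/34661
d^2u/dtau^2 = -(Gamma_uuu*(1/2)^2 + 2*Gamma_uuv*(1/2)*(1) + Gamma_uvv*(1)^2) = -21035/69322
d^2v/dtau^2 = -(Gamma_vuu*(1/2)^2 + 2*Gamma_vuv*(1/2)*(1) + Gamma_vvv*(1)^2) = 2218/34661


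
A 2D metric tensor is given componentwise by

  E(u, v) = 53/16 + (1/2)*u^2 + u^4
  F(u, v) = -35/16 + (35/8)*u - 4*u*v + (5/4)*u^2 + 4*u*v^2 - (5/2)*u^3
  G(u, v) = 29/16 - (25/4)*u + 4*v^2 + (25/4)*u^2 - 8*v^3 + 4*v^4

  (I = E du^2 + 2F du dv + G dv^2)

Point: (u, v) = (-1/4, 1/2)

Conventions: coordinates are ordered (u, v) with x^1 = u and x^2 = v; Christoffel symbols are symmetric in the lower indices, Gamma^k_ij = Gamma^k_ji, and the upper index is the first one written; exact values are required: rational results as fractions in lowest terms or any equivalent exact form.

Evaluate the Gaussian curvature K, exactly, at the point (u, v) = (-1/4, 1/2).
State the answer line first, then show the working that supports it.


Answer: K = 16768/28561

E = 857/256, F = -373/128, G = 257/64, EG - F^2 = 2535/512 at the point
E_u = -5/16, E_v = 0, F_u = 73/32, F_v = 0, G_u = -75/8, G_v = 0
E_vv = 0, F_uv = 0, G_uu = 25/2
Evaluate Brioschi's two determinant matrices M1, M2 and divide by (EG - F^2)^2.
M1 = [[-E_vv/2 + F_uv - G_uu/2, E_u/2, F_u - E_v/2], [F_v - G_u/2, E, F], [G_v/2, F, G]] = [[-25/4, -5/32, 73/32], [75/16, 857/256, -373/128], [0, -373/128, 257/64]]; det M1 = -3877425/65536
M2 = [[0, E_v/2, G_u/2], [E_v/2, E, F], [G_u/2, F, G]] = [[0, 0, -75/16], [0, 857/256, -373/128], [-75/16, -373/128, 257/64]]; det M2 = -4820625/65536
det M1 - det M2 = 29475/2048; K = 29475/2048 / (2535/512)^2 = 16768/28561


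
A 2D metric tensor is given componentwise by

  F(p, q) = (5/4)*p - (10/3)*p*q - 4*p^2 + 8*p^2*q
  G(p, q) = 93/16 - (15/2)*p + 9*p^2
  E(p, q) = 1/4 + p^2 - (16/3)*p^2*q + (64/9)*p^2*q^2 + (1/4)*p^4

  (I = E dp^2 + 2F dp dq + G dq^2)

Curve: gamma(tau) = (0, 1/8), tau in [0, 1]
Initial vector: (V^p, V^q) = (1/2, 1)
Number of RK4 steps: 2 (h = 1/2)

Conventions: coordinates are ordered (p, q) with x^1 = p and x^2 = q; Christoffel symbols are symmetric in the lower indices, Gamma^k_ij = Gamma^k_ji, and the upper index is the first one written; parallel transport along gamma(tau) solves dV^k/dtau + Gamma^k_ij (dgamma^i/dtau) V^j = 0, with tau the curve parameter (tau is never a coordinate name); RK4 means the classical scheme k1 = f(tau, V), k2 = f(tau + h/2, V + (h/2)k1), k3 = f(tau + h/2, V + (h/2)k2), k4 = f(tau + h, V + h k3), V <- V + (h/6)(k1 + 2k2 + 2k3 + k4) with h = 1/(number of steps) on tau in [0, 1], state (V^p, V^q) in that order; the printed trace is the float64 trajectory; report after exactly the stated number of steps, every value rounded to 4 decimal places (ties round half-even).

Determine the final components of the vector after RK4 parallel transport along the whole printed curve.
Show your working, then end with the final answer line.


gamma'(tau) = (0, 0); f(tau, V)^k = -Gamma^k_ij(gamma(tau)) gamma'^i(tau) V^j; h = 1/2; intermediate values shown to 6 dp
curve data and Christoffel symbols at the stage parameters:
  tau = 0.000000: gamma = (0.000000, 0.125000), gamma' = (0.000000, 0.000000); Gamma_ppp = 0.000000, Gamma_ppq = 0.000000, Gamma_pqq = 15.000000, Gamma_qpp = 0.143369, Gamma_qpq = -0.645161, Gamma_qqq = 0.000000
  tau = 0.250000: gamma = (0.000000, 0.125000), gamma' = (0.000000, 0.000000); Gamma_ppp = 0.000000, Gamma_ppq = 0.000000, Gamma_pqq = 15.000000, Gamma_qpp = 0.143369, Gamma_qpq = -0.645161, Gamma_qqq = 0.000000
  tau = 0.500000: gamma = (0.000000, 0.125000), gamma' = (0.000000, 0.000000); Gamma_ppp = 0.000000, Gamma_ppq = 0.000000, Gamma_pqq = 15.000000, Gamma_qpp = 0.143369, Gamma_qpq = -0.645161, Gamma_qqq = 0.000000
  tau = 0.750000: gamma = (0.000000, 0.125000), gamma' = (0.000000, 0.000000); Gamma_ppp = 0.000000, Gamma_ppq = 0.000000, Gamma_pqq = 15.000000, Gamma_qpp = 0.143369, Gamma_qpq = -0.645161, Gamma_qqq = 0.000000
  tau = 1.000000: gamma = (0.000000, 0.125000), gamma' = (0.000000, 0.000000); Gamma_ppp = 0.000000, Gamma_ppq = 0.000000, Gamma_pqq = 15.000000, Gamma_qpp = 0.143369, Gamma_qpq = -0.645161, Gamma_qqq = 0.000000
step 0: V^p = 0.5000, V^q = 1.0000
step 1: k1 = (0.000000, 0.000000), k2 = (0.000000, 0.000000), k3 = (0.000000, 0.000000), k4 = (0.000000, 0.000000); V <- V + (h/6)(k1 + 2k2 + 2k3 + k4): V^p = 0.5000, V^q = 1.0000
step 2: k1 = (0.000000, 0.000000), k2 = (0.000000, 0.000000), k3 = (0.000000, 0.000000), k4 = (0.000000, 0.000000); V <- V + (h/6)(k1 + 2k2 + 2k3 + k4): V^p = 0.5000, V^q = 1.0000

Answer: V^p = 0.5000, V^q = 1.0000


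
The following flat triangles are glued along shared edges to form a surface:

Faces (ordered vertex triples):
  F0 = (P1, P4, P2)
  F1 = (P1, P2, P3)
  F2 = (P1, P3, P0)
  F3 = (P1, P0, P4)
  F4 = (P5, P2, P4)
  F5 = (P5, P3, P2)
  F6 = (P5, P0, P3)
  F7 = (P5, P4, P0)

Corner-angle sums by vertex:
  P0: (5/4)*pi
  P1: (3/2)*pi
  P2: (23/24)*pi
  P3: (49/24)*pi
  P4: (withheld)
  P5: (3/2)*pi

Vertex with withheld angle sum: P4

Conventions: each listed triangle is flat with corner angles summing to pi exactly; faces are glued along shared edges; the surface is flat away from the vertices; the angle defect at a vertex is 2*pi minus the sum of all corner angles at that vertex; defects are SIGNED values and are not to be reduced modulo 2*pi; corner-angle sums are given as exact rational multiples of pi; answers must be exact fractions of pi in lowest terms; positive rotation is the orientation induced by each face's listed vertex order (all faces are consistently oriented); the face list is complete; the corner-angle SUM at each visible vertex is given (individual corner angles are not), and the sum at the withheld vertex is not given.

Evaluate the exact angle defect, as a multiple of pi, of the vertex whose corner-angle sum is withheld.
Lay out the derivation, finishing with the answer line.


V = 6, E = 12, F = 8; chi = V - E + F = 2
Gauss-Bonnet: total defect = 2*pi*chi = 4*pi; visible defects sum to (11/4)*pi

Answer: defect(P4) = (5/4)*pi


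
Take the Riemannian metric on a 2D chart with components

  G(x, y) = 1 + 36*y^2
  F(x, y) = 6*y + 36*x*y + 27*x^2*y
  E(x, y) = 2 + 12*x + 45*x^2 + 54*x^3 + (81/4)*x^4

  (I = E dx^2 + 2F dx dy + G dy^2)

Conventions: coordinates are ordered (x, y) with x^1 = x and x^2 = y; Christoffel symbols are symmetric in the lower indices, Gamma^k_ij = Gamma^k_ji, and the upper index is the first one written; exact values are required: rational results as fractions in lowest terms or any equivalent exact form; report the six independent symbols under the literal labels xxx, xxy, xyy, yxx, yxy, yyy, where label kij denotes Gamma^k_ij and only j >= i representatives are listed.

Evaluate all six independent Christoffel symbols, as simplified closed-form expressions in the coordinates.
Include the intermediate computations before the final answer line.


E = 2 + 12*x + 45*x^2 + 54*x^3 + (81/4)*x^4; F = 6*y + 36*x*y + 27*x^2*y; G = 1 + 36*y^2
Gamma^k_ij = (1/2) g^{kl} (d_i g_jl + d_j g_il - d_l g_ij), with g^inv = (1/(EG-F^2)) [[G, -F], [-F, E]]
first partials: E_x = 12 + 90*x + 162*x^2 + 81*x^3, E_y = 0, F_x = 36*y + 54*x*y, F_y = 6 + 36*x + 27*x^2, G_x = 0, G_y = 72*y
D = EG - F^2 = 2 + 12*x + 36*y^2 + 45*x^2 + 54*x^3 + (81/4)*x^4
expanded: Gamma^x_xx = (G E_x - 2F F_x + F E_y)/(2D), Gamma^x_xy = (G E_y - F G_x)/(2D), Gamma^x_yy = (2G F_y - G G_x - F G_y)/(2D), Gamma^y_xx = (2E F_x - E E_y - F E_x)/(2D), Gamma^y_xy = (E G_x - F E_y)/(2D), Gamma^y_yy = (E G_y - 2F F_y + F G_x)/(2D); substitute and cancel common factors

Answer: Gamma_xxx = (162*x^3 + 324*x^2 + 180*x + 24)/(81*x^4 + 216*x^3 + 180*x^2 + 48*x + 144*y^2 + 8), Gamma_xxy = 0, Gamma_xyy = (108*x^2 + 144*x + 24)/(81*x^4 + 216*x^3 + 180*x^2 + 48*x + 144*y^2 + 8), Gamma_yxx = (216*x*y + 144*y)/(81*x^4 + 216*x^3 + 180*x^2 + 48*x + 144*y^2 + 8), Gamma_yxy = 0, Gamma_yyy = 144*y/(81*x^4 + 216*x^3 + 180*x^2 + 48*x + 144*y^2 + 8)


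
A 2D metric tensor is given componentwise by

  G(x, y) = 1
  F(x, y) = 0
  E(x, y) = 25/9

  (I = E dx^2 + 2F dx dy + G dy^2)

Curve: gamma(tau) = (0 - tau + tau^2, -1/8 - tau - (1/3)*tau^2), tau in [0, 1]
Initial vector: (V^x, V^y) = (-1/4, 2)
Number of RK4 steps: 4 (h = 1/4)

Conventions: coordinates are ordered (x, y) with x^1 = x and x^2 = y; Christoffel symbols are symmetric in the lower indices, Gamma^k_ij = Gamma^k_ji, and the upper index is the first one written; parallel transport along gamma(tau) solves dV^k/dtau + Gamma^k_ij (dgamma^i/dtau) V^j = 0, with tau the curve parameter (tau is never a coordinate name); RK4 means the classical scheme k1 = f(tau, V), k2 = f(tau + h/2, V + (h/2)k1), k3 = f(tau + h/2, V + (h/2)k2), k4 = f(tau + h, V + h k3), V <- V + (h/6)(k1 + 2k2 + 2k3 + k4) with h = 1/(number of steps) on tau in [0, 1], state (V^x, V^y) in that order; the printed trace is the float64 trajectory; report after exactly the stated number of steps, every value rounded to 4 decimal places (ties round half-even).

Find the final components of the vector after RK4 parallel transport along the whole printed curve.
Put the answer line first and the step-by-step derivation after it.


Answer: V^x = -0.2500, V^y = 2.0000

gamma'(tau) = (-1 + 2*tau, -1 - (2/3)*tau); f(tau, V)^k = -Gamma^k_ij(gamma(tau)) gamma'^i(tau) V^j; h = 1/4; intermediate values shown to 6 dp
curve data and Christoffel symbols at the stage parameters:
  tau = 0.000000: gamma = (0.000000, -0.125000), gamma' = (-1.000000, -1.000000); Gamma_xxx = 0.000000, Gamma_xxy = 0.000000, Gamma_xyy = 0.000000, Gamma_yxx = 0.000000, Gamma_yxy = 0.000000, Gamma_yyy = 0.000000
  tau = 0.125000: gamma = (-0.109375, -0.255208), gamma' = (-0.750000, -1.083333); Gamma_xxx = 0.000000, Gamma_xxy = 0.000000, Gamma_xyy = 0.000000, Gamma_yxx = 0.000000, Gamma_yxy = 0.000000, Gamma_yyy = 0.000000
  tau = 0.250000: gamma = (-0.187500, -0.395833), gamma' = (-0.500000, -1.166667); Gamma_xxx = 0.000000, Gamma_xxy = 0.000000, Gamma_xyy = 0.000000, Gamma_yxx = 0.000000, Gamma_yxy = 0.000000, Gamma_yyy = 0.000000
  tau = 0.375000: gamma = (-0.234375, -0.546875), gamma' = (-0.250000, -1.250000); Gamma_xxx = 0.000000, Gamma_xxy = 0.000000, Gamma_xyy = 0.000000, Gamma_yxx = 0.000000, Gamma_yxy = 0.000000, Gamma_yyy = 0.000000
  tau = 0.500000: gamma = (-0.250000, -0.708333), gamma' = (0.000000, -1.333333); Gamma_xxx = 0.000000, Gamma_xxy = 0.000000, Gamma_xyy = 0.000000, Gamma_yxx = 0.000000, Gamma_yxy = 0.000000, Gamma_yyy = 0.000000
  tau = 0.625000: gamma = (-0.234375, -0.880208), gamma' = (0.250000, -1.416667); Gamma_xxx = 0.000000, Gamma_xxy = 0.000000, Gamma_xyy = 0.000000, Gamma_yxx = 0.000000, Gamma_yxy = 0.000000, Gamma_yyy = 0.000000
  tau = 0.750000: gamma = (-0.187500, -1.062500), gamma' = (0.500000, -1.500000); Gamma_xxx = 0.000000, Gamma_xxy = 0.000000, Gamma_xyy = 0.000000, Gamma_yxx = 0.000000, Gamma_yxy = 0.000000, Gamma_yyy = 0.000000
  tau = 0.875000: gamma = (-0.109375, -1.255208), gamma' = (0.750000, -1.583333); Gamma_xxx = 0.000000, Gamma_xxy = 0.000000, Gamma_xyy = 0.000000, Gamma_yxx = 0.000000, Gamma_yxy = 0.000000, Gamma_yyy = 0.000000
  tau = 1.000000: gamma = (0.000000, -1.458333), gamma' = (1.000000, -1.666667); Gamma_xxx = 0.000000, Gamma_xxy = 0.000000, Gamma_xyy = 0.000000, Gamma_yxx = 0.000000, Gamma_yxy = 0.000000, Gamma_yyy = 0.000000
step 0: V^x = -0.2500, V^y = 2.0000
step 1: k1 = (0.000000, 0.000000), k2 = (0.000000, 0.000000), k3 = (0.000000, 0.000000), k4 = (0.000000, 0.000000); V <- V + (h/6)(k1 + 2k2 + 2k3 + k4): V^x = -0.2500, V^y = 2.0000
step 2: k1 = (0.000000, 0.000000), k2 = (0.000000, 0.000000), k3 = (0.000000, 0.000000), k4 = (0.000000, 0.000000); V <- V + (h/6)(k1 + 2k2 + 2k3 + k4): V^x = -0.2500, V^y = 2.0000
step 3: k1 = (0.000000, 0.000000), k2 = (0.000000, 0.000000), k3 = (0.000000, 0.000000), k4 = (0.000000, 0.000000); V <- V + (h/6)(k1 + 2k2 + 2k3 + k4): V^x = -0.2500, V^y = 2.0000
step 4: k1 = (0.000000, 0.000000), k2 = (0.000000, 0.000000), k3 = (0.000000, 0.000000), k4 = (0.000000, 0.000000); V <- V + (h/6)(k1 + 2k2 + 2k3 + k4): V^x = -0.2500, V^y = 2.0000


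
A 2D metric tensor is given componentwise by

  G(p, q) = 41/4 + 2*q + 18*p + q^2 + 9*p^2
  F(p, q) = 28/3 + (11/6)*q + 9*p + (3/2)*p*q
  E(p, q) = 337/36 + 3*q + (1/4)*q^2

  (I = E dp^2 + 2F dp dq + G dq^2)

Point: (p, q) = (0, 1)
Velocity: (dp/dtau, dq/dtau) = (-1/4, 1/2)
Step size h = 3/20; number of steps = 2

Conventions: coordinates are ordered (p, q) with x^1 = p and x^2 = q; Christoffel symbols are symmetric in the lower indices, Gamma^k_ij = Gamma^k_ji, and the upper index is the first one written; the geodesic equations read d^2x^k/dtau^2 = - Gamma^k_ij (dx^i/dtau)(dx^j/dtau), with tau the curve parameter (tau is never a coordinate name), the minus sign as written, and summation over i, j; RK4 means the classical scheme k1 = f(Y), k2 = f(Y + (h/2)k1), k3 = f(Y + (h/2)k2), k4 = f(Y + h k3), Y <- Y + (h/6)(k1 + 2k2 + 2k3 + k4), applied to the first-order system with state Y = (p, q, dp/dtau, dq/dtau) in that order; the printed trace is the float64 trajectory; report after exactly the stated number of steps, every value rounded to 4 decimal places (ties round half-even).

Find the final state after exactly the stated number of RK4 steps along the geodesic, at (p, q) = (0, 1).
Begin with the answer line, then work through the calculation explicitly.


Answer: p = -0.0597, q = 1.1404, dp/dtau = -0.1537, dq/dtau = 0.4377

f(Y) = (dp/dtau, dq/dtau, -Gamma^p_ij Y'^i Y'^j, -Gamma^q_ij Y'^i Y'^j) with the Gammas evaluated at the stage position; h = 0.150000; intermediate values shown to 6 dp
step 0: p = 0.0000, q = 1.0000, dp/dtau = -0.2500, dq/dtau = 0.5000
step 1:
  k1: at (p, q) = (0.000000, 1.000000), (dp/dtau, dq/dtau) = (-0.250000, 0.500000); Gamma_ppp = -2.304291, Gamma_ppq = -1.823289, Gamma_pqq = -2.766132, Gamma_qpp = 2.602358, Gamma_qpq = 2.215853, Gamma_qqq = 2.482149; k1 = (-0.250000, 0.500000, 0.379729, -0.229221)
  k2: at (p, q) = (-0.018750, 1.037500), (dp/dtau, dq/dtau) = (-0.221520, 0.482808); Gamma_ppp = -2.172944, Gamma_ppq = -1.666934, Gamma_pqq = -2.557944, Gamma_qpp = 2.508651, Gamma_qpq = 2.083865, Gamma_qqq = 2.316569; k2 = (-0.221520, 0.482808, 0.346333, -0.217358)
  k3: at (p, q) = (-0.016614, 1.036211), (dp/dtau, dq/dtau) = (-0.224025, 0.483698); Gamma_ppp = -2.181004, Gamma_ppq = -1.677947, Gamma_pqq = -2.573642, Gamma_qpp = 2.512458, Gamma_qpq = 2.092029, Gamma_qqq = 2.327919; k3 = (-0.224025, 0.483698, 0.347952, -0.217356)
  k4: at (p, q) = (-0.033604, 1.072555), (dp/dtau, dq/dtau) = (-0.197807, 0.467397); Gamma_ppp = -2.063851, Gamma_ppq = -1.541942, Gamma_pqq = -2.394188, Gamma_qpp = 2.426557, Gamma_qpq = 1.974501, Gamma_qqq = 2.183081; k4 = (-0.197807, 0.467397, 0.318668, -0.206758)
  Y <- Y + (h/6)(k1 + 2k2 + 2k3 + k4): p = -0.0335, q = 1.0725, dp/dtau = -0.1978, dq/dtau = 0.4674
step 2:
  k1: at (p, q) = (-0.033472, 1.072510), (dp/dtau, dq/dtau) = (-0.197826, 0.467365); Gamma_ppp = -2.064251, Gamma_ppq = -1.542510, Gamma_pqq = -2.395010, Gamma_qpp = 2.426707, Gamma_qpq = 1.974909, Gamma_qqq = 2.183662; k1 = (-0.197826, 0.467365, 0.318695, -0.206759)
  k2: at (p, q) = (-0.048309, 1.107563), (dp/dtau, dq/dtau) = (-0.173924, 0.451858); Gamma_ppp = -1.961333, Gamma_ppq = -1.426478, Gamma_pqq = -2.243544, Gamma_qpp = 2.348517, Gamma_qpq = 1.871863, Gamma_qqq = 2.059242; k2 = (-0.173924, 0.451858, 0.293196, -0.197273)
  k3: at (p, q) = (-0.046517, 1.106400), (dp/dtau, dq/dtau) = (-0.175836, 0.452569); Gamma_ppp = -1.967621, Gamma_ppq = -1.434731, Gamma_pqq = -2.255156, Gamma_qpp = 2.351598, Gamma_qpq = 1.878218, Gamma_qqq = 2.067796; k3 = (-0.175836, 0.452569, 0.294388, -0.197302)
  k4: at (p, q) = (-0.059848, 1.140396), (dp/dtau, dq/dtau) = (-0.153668, 0.437770); Gamma_ppp = -1.875342, Gamma_ppq = -1.333078, Gamma_pqq = -2.123421, Gamma_qpp = 2.279587, Gamma_qpq = 1.785980, Gamma_qqq = 1.958144; k4 = (-0.153668, 0.437770, 0.271866, -0.188803)
  Y <- Y + (h/6)(k1 + 2k2 + 2k3 + k4): p = -0.0597, q = 1.1404, dp/dtau = -0.1537, dq/dtau = 0.4377


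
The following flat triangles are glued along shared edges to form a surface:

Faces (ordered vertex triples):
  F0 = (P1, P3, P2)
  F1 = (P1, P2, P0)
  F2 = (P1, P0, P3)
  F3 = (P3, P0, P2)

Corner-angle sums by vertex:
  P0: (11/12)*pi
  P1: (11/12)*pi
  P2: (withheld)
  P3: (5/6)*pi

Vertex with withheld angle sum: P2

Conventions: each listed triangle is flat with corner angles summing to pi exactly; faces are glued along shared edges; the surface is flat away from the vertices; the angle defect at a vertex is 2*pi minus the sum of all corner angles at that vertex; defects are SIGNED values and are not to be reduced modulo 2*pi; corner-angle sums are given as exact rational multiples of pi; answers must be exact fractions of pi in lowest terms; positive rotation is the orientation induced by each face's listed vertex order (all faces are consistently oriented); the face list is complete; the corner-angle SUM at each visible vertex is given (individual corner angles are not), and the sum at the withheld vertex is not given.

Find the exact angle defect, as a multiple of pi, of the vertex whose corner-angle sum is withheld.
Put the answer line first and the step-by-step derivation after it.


Answer: defect(P2) = (2/3)*pi

V = 4, E = 6, F = 4; chi = V - E + F = 2
Gauss-Bonnet: total defect = 2*pi*chi = 4*pi; visible defects sum to (10/3)*pi


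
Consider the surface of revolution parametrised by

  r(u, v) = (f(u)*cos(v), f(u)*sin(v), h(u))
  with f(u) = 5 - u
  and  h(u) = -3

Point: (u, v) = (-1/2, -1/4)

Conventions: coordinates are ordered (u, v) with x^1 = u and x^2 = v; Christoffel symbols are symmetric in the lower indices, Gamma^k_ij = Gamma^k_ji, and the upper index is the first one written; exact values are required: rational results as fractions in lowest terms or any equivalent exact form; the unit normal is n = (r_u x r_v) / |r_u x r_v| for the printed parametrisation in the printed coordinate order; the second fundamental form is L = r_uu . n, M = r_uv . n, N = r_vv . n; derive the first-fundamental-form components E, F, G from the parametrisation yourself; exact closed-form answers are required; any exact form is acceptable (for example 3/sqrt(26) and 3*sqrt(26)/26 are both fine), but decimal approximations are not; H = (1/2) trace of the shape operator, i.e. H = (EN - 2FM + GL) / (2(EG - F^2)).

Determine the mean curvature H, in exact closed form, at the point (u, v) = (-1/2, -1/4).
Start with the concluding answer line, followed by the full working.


Answer: H = 0

f = 11/2, f' = -1, f'' = 0, h' = 0, h'' = 0
E = 1, F = 0, G = 121/4; answer radicand W^2 = 1
unnormalised second-form numerators: l = 0, m = 0, n = 0; L = l/sqrt(1), and similarly M = m/sqrt(W^2), N = n/sqrt(W^2)
H = (E*n - 2*F*m + G*l) / (2*(EG - F^2)*sqrt(W^2)); E*n - 2*F*m + G*l = 0, EG - F^2 = 121/4, so H = (0)/sqrt(1)


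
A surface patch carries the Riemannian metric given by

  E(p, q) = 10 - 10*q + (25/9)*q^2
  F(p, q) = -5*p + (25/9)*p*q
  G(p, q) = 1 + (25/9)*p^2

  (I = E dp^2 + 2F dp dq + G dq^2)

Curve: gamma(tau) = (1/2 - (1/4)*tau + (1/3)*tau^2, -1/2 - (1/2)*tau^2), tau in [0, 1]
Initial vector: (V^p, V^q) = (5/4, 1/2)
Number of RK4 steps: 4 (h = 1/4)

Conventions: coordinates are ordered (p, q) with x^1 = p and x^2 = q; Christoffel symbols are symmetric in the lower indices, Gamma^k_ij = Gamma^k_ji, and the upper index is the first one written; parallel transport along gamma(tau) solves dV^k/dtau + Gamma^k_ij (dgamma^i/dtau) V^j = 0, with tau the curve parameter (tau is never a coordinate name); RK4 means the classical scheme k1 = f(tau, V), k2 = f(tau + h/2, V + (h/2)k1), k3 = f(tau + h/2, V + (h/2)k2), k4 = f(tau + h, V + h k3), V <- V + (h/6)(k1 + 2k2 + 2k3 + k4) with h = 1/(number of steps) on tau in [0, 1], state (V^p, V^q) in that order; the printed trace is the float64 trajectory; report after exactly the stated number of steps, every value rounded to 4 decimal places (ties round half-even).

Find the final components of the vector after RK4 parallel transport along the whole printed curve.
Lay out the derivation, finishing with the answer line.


gamma'(tau) = (-1/4 + (2/3)*tau, -tau); f(tau, V)^k = -Gamma^k_ij(gamma(tau)) gamma'^i(tau) V^j; h = 1/4; intermediate values shown to 6 dp
curve data and Christoffel symbols at the stage parameters:
  tau = 0.000000: gamma = (0.500000, -0.500000), gamma' = (-0.250000, 0.000000); Gamma_ppp = 0.000000, Gamma_ppq = -0.389831, Gamma_pqq = 0.000000, Gamma_qpp = 0.000000, Gamma_qpq = 0.084746, Gamma_qqq = 0.000000
  tau = 0.125000: gamma = (0.473958, -0.507812), gamma' = (-0.166667, -0.125000); Gamma_ppp = 0.000000, Gamma_ppq = -0.390451, Gamma_pqq = 0.000000, Gamma_qpp = 0.000000, Gamma_qpq = 0.080187, Gamma_qqq = 0.000000
  tau = 0.250000: gamma = (0.458333, -0.531250), gamma' = (-0.083333, -0.250000); Gamma_ppp = 0.000000, Gamma_ppq = -0.388231, Gamma_pqq = 0.000000, Gamma_qpp = 0.000000, Gamma_qpq = 0.076328, Gamma_qqq = 0.000000
  tau = 0.375000: gamma = (0.453125, -0.570312), gamma' = (0.000000, -0.375000); Gamma_ppp = 0.000000, Gamma_ppq = -0.383316, Gamma_pqq = 0.000000, Gamma_qpp = 0.000000, Gamma_qpq = 0.073277, Gamma_qqq = 0.000000
  tau = 0.500000: gamma = (0.458333, -0.625000), gamma' = (0.083333, -0.500000); Gamma_ppp = 0.000000, Gamma_ppq = -0.375929, Gamma_pqq = 0.000000, Gamma_qpp = 0.000000, Gamma_qpq = 0.071052, Gamma_qqq = 0.000000
  tau = 0.625000: gamma = (0.473958, -0.695312), gamma' = (0.166667, -0.625000); Gamma_ppp = 0.000000, Gamma_ppq = -0.366353, Gamma_pqq = 0.000000, Gamma_qpp = 0.000000, Gamma_qpq = 0.069585, Gamma_qqq = 0.000000
  tau = 0.750000: gamma = (0.500000, -0.781250), gamma' = (0.250000, -0.750000); Gamma_ppp = 0.000000, Gamma_ppq = -0.354916, Gamma_pqq = 0.000000, Gamma_qpp = 0.000000, Gamma_qpq = 0.068749, Gamma_qqq = 0.000000
  tau = 0.875000: gamma = (0.536458, -0.882812), gamma' = (0.333333, -0.875000); Gamma_ppp = 0.000000, Gamma_ppq = -0.341966, Gamma_pqq = 0.000000, Gamma_qpp = 0.000000, Gamma_qpq = 0.068380, Gamma_qqq = 0.000000
  tau = 1.000000: gamma = (0.583333, -1.000000), gamma' = (0.416667, -1.000000); Gamma_ppp = 0.000000, Gamma_ppq = -0.327858, Gamma_pqq = 0.000000, Gamma_qpp = 0.000000, Gamma_qpq = 0.068304, Gamma_qqq = 0.000000
step 0: V^p = 1.2500, V^q = 0.5000
step 1: k1 = (-0.048729, 0.010593), k2 = (-0.093334, 0.019168), k3 = (-0.093132, 0.019127), k4 = (-0.135394, 0.026619); V <- V + (h/6)(k1 + 2k2 + 2k3 + k4): V^p = 1.2268, V^q = 0.5047
step 2: k1 = (-0.135399, 0.026620), k2 = (-0.173910, 0.033246), k3 = (-0.173218, 0.033114), k4 = (-0.206381, 0.039007); V <- V + (h/6)(k1 + 2k2 + 2k3 + k4): V^p = 1.1836, V^q = 0.5130
step 3: k1 = (-0.206407, 0.039012), k2 = (-0.233486, 0.044348), k3 = (-0.232670, 0.044193), k4 = (-0.253082, 0.049023); V <- V + (h/6)(k1 + 2k2 + 2k3 + k4): V^p = 1.1256, V^q = 0.5241
step 4: k1 = (-0.253129, 0.049032), k2 = (-0.266908, 0.053371), k3 = (-0.266331, 0.053256), k4 = (-0.273809, 0.057043); V <- V + (h/6)(k1 + 2k2 + 2k3 + k4): V^p = 1.0592, V^q = 0.5374

Answer: V^p = 1.0592, V^q = 0.5374
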